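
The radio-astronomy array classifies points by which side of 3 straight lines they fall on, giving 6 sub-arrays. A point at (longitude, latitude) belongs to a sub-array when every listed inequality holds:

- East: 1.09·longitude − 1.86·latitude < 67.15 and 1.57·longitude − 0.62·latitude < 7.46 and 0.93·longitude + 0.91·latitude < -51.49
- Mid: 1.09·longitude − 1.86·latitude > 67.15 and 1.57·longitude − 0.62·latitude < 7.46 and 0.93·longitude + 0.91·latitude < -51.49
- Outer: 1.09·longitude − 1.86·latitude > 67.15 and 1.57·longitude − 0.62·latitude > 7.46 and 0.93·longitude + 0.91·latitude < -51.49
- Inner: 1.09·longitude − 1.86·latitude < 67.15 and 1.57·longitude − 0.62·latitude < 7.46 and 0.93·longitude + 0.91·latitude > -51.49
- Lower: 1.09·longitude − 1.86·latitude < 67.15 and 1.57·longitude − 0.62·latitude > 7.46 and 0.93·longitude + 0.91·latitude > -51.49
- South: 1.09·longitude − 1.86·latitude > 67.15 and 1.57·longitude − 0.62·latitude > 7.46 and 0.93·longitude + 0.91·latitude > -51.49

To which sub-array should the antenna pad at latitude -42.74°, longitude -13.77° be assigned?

East

1.09·-13.77 − 1.86·-42.74 = 64.487, which is < 67.15
1.57·-13.77 − 0.62·-42.74 = 4.880, which is < 7.46
0.93·-13.77 + 0.91·-42.74 = -51.700, which is < -51.49
This sign pattern matches East.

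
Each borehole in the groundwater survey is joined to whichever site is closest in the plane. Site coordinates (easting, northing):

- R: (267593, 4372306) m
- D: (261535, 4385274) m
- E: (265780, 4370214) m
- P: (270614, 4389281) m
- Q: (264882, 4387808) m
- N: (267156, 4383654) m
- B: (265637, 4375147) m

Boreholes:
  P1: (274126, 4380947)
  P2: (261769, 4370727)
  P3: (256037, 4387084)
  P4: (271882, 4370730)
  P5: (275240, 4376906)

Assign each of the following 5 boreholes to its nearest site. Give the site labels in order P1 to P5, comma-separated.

N, E, D, R, R

P1 → N (d²=55908749.00)
P2 → E (d²=16351290.00)
P3 → D (d²=33504104.00)
P4 → R (d²=20879297.00)
P5 → R (d²=79636609.00)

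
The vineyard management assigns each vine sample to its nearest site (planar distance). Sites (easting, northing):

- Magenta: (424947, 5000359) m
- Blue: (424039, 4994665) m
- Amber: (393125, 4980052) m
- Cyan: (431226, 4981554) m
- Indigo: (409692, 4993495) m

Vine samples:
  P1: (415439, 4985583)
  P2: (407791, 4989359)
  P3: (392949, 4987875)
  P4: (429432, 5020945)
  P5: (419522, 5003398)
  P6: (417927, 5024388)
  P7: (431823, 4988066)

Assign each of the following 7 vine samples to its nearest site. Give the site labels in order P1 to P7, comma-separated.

Indigo, Indigo, Amber, Magenta, Magenta, Magenta, Cyan

P1 → Indigo (d²=95627753.00)
P2 → Indigo (d²=20720297.00)
P3 → Amber (d²=61230305.00)
P4 → Magenta (d²=443898621.00)
P5 → Magenta (d²=38666146.00)
P6 → Magenta (d²=626673241.00)
P7 → Cyan (d²=42762553.00)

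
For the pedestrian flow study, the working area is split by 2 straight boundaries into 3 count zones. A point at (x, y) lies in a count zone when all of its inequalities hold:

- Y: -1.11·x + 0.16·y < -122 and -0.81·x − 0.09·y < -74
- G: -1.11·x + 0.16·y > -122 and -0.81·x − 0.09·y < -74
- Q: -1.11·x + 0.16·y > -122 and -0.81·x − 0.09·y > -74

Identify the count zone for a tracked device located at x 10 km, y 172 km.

Q

-1.11·10 + 0.16·172 = 16.420, which is > -122
-0.81·10 − 0.09·172 = -23.580, which is > -74
This sign pattern matches Q.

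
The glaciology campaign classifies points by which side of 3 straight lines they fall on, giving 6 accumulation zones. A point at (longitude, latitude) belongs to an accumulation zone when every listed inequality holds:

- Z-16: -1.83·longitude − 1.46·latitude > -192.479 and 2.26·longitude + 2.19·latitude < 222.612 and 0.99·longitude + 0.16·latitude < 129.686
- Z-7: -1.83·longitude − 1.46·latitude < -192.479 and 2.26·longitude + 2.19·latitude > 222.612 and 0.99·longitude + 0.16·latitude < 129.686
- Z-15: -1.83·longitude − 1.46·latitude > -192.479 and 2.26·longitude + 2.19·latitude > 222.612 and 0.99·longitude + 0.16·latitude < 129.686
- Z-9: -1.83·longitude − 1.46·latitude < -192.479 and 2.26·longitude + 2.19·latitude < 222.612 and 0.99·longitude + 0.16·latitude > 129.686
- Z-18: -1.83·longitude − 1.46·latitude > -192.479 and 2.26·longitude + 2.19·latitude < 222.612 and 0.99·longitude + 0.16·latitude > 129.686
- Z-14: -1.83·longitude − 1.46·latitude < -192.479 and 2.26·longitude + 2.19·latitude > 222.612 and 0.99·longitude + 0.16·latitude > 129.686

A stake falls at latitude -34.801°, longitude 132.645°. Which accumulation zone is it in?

Z-15

-1.83·132.645 − 1.46·-34.801 = -191.931, which is > -192.479
2.26·132.645 + 2.19·-34.801 = 223.564, which is > 222.612
0.99·132.645 + 0.16·-34.801 = 125.750, which is < 129.686
This sign pattern matches Z-15.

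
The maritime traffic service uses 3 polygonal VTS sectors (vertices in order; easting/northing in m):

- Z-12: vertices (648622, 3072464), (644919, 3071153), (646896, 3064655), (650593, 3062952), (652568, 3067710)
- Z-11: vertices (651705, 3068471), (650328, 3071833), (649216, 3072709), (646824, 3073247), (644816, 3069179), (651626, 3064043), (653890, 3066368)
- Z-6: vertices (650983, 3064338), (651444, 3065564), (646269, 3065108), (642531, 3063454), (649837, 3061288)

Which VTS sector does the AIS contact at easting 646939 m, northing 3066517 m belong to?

Cast a ray rightward from (646939, 3066517). For each polygon, the edges (by vertex number in listed order) whose endpoints lie on opposite sides of northing = 3066517, where each meets that height, and whether that is right or left of the point:
Z-12: 2–3 at easting≈646329.5 (left), 4–5 at easting≈652072.8 (right) → 1 crossing.
Z-11: 5–6 at easting≈648345.6 (right), 7–1 at easting≈653735.2 (right) → 2 crossings.
Z-6: no edge straddles that height → 0 crossings.
Only Z-12 has an odd count, so the point is inside Z-12.

Z-12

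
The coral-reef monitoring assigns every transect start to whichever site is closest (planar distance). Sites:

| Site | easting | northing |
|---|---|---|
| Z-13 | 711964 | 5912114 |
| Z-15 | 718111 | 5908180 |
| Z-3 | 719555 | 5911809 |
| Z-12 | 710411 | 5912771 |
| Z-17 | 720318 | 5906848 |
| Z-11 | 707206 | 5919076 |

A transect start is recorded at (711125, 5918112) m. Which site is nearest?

Z-11

Squared distances to each site:
Z-13: 36679925.000; Z-15: 147448820.000; Z-3: 110792709.000; Z-12: 29036077.000; Z-17: 211388945.000; Z-11: 16287857.000.
Minimum at Z-11.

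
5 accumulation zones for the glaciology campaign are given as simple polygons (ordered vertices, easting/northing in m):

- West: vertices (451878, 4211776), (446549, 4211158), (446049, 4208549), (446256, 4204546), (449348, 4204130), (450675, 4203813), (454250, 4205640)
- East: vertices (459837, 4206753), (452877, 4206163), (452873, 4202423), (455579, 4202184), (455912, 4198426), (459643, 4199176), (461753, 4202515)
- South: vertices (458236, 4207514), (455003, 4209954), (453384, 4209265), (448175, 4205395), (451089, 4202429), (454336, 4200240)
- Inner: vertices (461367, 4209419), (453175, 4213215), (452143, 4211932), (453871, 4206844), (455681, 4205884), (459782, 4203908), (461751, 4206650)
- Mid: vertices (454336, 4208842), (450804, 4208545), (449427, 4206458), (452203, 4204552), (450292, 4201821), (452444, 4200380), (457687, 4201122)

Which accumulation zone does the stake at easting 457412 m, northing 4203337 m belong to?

East

Cast a ray rightward from (457412, 4203337). For each polygon, the edges (by vertex number in listed order) whose endpoints lie on opposite sides of northing = 4203337, where each meets that height, and whether that is right or left of the point:
West: no edge straddles that height → 0 crossings.
East: 2–3 at easting≈452874.0 (left), 7–1 at easting≈461381.4 (right) → 1 crossing.
South: 4–5 at easting≈450196.9 (left), 6–1 at easting≈455996.5 (left) → 0 crossings.
Inner: no edge straddles that height → 0 crossings.
Mid: 4–5 at easting≈451352.8 (left), 7–1 at easting≈456725.5 (left) → 0 crossings.
Only East has an odd count, so the point is inside East.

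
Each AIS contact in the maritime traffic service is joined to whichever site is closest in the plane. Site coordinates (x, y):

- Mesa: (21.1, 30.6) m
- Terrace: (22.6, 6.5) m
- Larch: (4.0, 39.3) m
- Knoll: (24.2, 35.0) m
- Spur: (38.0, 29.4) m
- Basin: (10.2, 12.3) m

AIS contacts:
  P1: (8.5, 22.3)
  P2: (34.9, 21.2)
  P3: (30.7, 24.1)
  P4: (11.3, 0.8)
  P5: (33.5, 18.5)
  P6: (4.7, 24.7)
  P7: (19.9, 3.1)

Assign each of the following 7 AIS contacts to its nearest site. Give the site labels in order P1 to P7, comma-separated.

Basin, Spur, Spur, Basin, Spur, Basin, Terrace

P1 → Basin (d²=102.89)
P2 → Spur (d²=76.85)
P3 → Spur (d²=81.38)
P4 → Basin (d²=133.46)
P5 → Spur (d²=139.06)
P6 → Basin (d²=184.01)
P7 → Terrace (d²=18.85)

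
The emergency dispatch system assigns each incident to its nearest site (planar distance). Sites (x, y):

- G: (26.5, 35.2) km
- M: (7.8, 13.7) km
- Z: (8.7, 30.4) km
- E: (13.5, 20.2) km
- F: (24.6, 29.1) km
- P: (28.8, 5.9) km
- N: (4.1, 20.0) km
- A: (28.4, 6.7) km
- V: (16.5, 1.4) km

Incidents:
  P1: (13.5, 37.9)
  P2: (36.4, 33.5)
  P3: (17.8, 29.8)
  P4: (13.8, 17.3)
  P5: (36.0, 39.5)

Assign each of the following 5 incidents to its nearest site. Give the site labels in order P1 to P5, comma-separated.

P1 → Z (d²=79.29)
P2 → G (d²=100.90)
P3 → F (d²=46.73)
P4 → E (d²=8.50)
P5 → G (d²=108.74)

Z, G, F, E, G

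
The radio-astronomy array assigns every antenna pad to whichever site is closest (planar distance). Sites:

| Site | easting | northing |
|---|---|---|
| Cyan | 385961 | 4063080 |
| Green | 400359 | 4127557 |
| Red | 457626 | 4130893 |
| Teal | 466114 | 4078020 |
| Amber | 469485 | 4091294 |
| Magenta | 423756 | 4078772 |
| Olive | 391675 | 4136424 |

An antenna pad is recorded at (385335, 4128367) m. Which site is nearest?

Squared distances to each site:
Cyan: 4262784245.000; Green: 226376676.000; Red: 5232369357.000; Teal: 9060067250.000; Amber: 8455629829.000; Magenta: 3935837266.000; Olive: 105110849.000.
Minimum at Olive.

Olive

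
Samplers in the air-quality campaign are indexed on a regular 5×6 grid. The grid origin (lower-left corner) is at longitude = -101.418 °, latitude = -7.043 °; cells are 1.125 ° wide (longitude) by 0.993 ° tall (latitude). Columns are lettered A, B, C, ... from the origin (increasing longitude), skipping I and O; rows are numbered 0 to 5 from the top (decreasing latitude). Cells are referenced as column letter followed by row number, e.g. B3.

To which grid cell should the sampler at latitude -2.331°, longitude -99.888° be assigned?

Column index: ⌊(-99.888 − -101.418) / 1.125⌋ = ⌊1.360⌋ = 1 → column B
Row offset from origin: ⌊(-2.331 − -7.043) / 0.993⌋ = ⌊4.745⌋ = 4 → row 1 (counted from top)

B1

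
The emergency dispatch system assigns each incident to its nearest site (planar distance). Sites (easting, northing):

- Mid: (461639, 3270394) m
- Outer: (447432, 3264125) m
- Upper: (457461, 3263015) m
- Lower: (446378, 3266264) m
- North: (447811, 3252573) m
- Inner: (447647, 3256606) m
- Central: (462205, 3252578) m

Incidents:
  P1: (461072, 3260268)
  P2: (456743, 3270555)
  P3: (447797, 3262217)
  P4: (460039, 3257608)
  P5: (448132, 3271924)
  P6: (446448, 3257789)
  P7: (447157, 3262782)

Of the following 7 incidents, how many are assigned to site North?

P1 → Upper
P2 → Mid
P3 → Outer
P4 → Central
P5 → Lower
P6 → Inner
P7 → Outer
0 of the 7 go to North.

0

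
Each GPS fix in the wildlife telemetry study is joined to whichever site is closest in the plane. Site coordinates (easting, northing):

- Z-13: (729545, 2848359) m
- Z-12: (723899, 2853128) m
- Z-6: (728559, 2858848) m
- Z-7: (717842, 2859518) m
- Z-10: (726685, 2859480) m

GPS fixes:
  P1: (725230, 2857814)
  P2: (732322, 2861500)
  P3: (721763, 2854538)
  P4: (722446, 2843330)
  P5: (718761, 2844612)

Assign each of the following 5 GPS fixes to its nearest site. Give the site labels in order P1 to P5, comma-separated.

P1 → Z-10 (d²=4892581.00)
P2 → Z-6 (d²=21193273.00)
P3 → Z-12 (d²=6550596.00)
P4 → Z-13 (d²=75686642.00)
P5 → Z-12 (d²=98921300.00)

Z-10, Z-6, Z-12, Z-13, Z-12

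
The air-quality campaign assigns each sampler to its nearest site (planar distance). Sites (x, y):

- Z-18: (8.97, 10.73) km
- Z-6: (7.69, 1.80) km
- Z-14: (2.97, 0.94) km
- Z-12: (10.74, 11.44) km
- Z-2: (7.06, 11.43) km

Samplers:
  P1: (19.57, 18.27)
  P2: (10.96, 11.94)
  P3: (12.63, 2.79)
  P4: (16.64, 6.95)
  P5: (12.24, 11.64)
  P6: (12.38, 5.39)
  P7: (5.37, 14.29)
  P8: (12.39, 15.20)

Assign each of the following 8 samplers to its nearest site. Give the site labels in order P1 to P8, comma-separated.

P1 → Z-12 (d²=124.62)
P2 → Z-12 (d²=0.30)
P3 → Z-6 (d²=25.38)
P4 → Z-12 (d²=54.97)
P5 → Z-12 (d²=2.29)
P6 → Z-6 (d²=34.88)
P7 → Z-2 (d²=11.04)
P8 → Z-12 (d²=16.86)

Z-12, Z-12, Z-6, Z-12, Z-12, Z-6, Z-2, Z-12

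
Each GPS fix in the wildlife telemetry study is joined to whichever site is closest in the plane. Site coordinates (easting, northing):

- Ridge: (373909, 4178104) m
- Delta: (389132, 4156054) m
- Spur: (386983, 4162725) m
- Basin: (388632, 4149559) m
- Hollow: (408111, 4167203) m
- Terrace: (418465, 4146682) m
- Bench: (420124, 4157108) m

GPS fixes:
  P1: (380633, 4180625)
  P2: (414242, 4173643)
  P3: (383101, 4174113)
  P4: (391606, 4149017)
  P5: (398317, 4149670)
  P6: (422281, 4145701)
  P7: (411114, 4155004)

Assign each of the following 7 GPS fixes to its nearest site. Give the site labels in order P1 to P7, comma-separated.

Ridge, Hollow, Ridge, Basin, Basin, Terrace, Bench

P1 → Ridge (d²=51567617.00)
P2 → Hollow (d²=79062761.00)
P3 → Ridge (d²=100420945.00)
P4 → Basin (d²=9138440.00)
P5 → Basin (d²=93811546.00)
P6 → Terrace (d²=15524217.00)
P7 → Bench (d²=85606916.00)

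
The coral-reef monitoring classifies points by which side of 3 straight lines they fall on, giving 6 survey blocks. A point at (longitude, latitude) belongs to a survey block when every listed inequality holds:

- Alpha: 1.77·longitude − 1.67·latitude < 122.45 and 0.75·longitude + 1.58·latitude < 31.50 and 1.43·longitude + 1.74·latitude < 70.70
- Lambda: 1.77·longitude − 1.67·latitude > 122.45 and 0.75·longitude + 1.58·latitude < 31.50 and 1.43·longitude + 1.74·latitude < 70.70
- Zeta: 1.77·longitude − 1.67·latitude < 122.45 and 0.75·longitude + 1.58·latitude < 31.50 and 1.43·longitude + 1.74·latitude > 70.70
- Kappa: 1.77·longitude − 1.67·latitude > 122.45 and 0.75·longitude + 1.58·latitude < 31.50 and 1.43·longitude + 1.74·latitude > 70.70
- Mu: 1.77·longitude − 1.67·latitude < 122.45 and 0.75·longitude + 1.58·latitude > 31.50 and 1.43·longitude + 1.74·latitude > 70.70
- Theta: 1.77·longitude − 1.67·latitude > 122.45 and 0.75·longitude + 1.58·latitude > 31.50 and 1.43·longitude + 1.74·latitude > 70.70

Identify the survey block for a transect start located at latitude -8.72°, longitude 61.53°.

Theta

1.77·61.53 − 1.67·-8.72 = 123.471, which is > 122.45
0.75·61.53 + 1.58·-8.72 = 32.370, which is > 31.50
1.43·61.53 + 1.74·-8.72 = 72.815, which is > 70.70
This sign pattern matches Theta.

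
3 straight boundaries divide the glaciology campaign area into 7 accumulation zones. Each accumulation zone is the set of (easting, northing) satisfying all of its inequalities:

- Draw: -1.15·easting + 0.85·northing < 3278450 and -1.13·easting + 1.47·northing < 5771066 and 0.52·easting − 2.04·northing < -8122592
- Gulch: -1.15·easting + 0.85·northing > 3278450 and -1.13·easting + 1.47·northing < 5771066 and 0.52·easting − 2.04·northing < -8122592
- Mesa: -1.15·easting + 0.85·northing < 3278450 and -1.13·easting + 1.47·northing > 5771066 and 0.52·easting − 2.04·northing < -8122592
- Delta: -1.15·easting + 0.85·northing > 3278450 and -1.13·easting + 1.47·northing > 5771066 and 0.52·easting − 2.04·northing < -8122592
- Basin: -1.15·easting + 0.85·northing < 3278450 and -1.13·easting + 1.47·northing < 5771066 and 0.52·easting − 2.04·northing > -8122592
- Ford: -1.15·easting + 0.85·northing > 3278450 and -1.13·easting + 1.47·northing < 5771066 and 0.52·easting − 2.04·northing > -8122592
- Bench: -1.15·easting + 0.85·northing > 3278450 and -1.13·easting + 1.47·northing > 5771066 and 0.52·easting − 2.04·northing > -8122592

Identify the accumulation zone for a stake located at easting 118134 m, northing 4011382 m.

-1.15·118134 + 0.85·4011382 = 3273820.600, which is < 3278450
-1.13·118134 + 1.47·4011382 = 5763240.120, which is < 5771066
0.52·118134 − 2.04·4011382 = -8121789.600, which is > -8122592
This sign pattern matches Basin.

Basin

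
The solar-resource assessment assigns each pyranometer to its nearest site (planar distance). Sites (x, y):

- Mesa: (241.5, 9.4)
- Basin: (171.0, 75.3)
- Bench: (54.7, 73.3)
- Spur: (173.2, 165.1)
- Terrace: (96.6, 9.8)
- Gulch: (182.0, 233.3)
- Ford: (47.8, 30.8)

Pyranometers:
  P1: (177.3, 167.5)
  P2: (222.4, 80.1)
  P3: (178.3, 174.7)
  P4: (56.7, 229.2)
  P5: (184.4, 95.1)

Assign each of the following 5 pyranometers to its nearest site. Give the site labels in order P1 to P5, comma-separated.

P1 → Spur (d²=22.57)
P2 → Basin (d²=2665.00)
P3 → Spur (d²=118.17)
P4 → Gulch (d²=15716.90)
P5 → Basin (d²=571.60)

Spur, Basin, Spur, Gulch, Basin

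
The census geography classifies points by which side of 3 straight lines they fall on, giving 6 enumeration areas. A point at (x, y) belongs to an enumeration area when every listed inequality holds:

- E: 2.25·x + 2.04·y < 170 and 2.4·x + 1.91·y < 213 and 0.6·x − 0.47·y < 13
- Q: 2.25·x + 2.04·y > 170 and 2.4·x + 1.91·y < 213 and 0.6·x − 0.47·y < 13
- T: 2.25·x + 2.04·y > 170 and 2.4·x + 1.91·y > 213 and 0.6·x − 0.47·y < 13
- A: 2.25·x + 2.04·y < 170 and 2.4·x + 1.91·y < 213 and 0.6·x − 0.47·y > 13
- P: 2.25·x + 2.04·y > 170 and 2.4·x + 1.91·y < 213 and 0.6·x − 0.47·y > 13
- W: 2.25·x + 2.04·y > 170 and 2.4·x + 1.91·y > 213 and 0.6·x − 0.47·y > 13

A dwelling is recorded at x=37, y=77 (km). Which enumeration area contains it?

T

2.25·37 + 2.04·77 = 240.330, which is > 170
2.4·37 + 1.91·77 = 235.870, which is > 213
0.6·37 − 0.47·77 = -13.990, which is < 13
This sign pattern matches T.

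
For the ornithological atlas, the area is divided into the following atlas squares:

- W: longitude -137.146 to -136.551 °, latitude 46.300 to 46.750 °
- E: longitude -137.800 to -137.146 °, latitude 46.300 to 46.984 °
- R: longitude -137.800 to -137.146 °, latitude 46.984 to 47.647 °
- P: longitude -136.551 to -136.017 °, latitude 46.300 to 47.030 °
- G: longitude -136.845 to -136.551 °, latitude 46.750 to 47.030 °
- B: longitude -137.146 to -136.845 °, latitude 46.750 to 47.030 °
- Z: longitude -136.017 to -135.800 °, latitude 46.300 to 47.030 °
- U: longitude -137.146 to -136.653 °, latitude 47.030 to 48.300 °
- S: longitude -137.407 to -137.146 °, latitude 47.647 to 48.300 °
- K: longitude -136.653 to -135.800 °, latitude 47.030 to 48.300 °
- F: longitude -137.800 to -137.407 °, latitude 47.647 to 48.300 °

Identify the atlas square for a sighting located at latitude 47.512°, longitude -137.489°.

The point has longitude = -137.489 and latitude = 47.512.
Only R satisfies -137.800 ≤ longitude ≤ -137.146 and 46.984 ≤ latitude ≤ 47.647.

R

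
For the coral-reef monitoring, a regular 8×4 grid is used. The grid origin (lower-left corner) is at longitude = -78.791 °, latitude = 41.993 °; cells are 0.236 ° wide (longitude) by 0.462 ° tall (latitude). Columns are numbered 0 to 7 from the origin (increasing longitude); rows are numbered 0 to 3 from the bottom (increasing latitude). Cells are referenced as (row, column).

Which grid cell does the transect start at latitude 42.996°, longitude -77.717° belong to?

Column index: ⌊(-77.717 − -78.791) / 0.236⌋ = ⌊4.551⌋ = 4
Row offset from origin: ⌊(42.996 − 41.993) / 0.462⌋ = ⌊2.171⌋ = 2 → row 2

(2, 4)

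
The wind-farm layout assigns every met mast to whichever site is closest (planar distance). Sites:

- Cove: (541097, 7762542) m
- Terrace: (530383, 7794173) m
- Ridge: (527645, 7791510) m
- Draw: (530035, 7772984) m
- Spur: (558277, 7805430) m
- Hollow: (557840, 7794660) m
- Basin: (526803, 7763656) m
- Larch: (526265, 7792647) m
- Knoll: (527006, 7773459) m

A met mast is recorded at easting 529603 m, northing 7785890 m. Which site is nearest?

Ridge

Squared distances to each site:
Cove: 677241140.000; Terrace: 69216489.000; Ridge: 35418164.000; Draw: 166751460.000; Spur: 1204009876.000; Hollow: 874241069.000; Basin: 502190756.000; Larch: 56799293.000; Knoll: 161274170.000.
Minimum at Ridge.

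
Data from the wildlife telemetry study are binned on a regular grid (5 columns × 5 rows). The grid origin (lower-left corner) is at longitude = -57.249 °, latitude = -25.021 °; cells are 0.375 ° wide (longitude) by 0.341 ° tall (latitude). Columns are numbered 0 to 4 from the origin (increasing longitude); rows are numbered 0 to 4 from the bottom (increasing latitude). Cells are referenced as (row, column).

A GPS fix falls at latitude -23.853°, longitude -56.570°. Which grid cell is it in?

(3, 1)

Column index: ⌊(-56.570 − -57.249) / 0.375⌋ = ⌊1.811⌋ = 1
Row offset from origin: ⌊(-23.853 − -25.021) / 0.341⌋ = ⌊3.425⌋ = 3 → row 3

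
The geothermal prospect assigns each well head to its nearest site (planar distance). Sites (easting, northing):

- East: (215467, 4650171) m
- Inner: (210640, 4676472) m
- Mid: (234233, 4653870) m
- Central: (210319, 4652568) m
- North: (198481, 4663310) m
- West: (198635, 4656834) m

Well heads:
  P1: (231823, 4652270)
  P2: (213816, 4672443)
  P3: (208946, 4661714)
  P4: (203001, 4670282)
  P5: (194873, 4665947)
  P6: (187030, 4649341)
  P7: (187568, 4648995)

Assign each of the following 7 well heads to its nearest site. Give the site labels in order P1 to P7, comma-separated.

P1 → Mid (d²=8368100.00)
P2 → Inner (d²=26319817.00)
P3 → Central (d²=85534445.00)
P4 → North (d²=69039184.00)
P5 → North (d²=19971433.00)
P6 → West (d²=190821074.00)
P7 → West (d²=183928410.00)

Mid, Inner, Central, North, North, West, West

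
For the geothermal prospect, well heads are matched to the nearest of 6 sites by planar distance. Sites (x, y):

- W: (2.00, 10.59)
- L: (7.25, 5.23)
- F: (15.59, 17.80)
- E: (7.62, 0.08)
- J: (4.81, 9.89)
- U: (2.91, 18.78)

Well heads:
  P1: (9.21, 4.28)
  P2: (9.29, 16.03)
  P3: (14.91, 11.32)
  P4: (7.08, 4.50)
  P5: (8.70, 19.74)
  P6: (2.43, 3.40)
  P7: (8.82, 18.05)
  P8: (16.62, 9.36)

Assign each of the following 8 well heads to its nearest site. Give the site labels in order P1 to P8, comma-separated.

L, F, F, L, U, L, U, F

P1 → L (d²=4.74)
P2 → F (d²=42.82)
P3 → F (d²=42.45)
P4 → L (d²=0.56)
P5 → U (d²=34.45)
P6 → L (d²=26.58)
P7 → U (d²=35.46)
P8 → F (d²=72.29)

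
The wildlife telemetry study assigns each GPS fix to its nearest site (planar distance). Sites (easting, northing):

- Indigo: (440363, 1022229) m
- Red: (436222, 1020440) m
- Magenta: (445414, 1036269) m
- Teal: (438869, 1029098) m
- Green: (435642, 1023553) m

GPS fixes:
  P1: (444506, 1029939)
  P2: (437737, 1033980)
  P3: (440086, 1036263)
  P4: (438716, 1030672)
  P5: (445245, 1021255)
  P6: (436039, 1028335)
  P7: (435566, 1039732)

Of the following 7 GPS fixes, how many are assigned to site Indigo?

1

P1 → Teal
P2 → Teal
P3 → Magenta
P4 → Teal
P5 → Indigo
P6 → Teal
P7 → Magenta
1 of the 7 goes to Indigo.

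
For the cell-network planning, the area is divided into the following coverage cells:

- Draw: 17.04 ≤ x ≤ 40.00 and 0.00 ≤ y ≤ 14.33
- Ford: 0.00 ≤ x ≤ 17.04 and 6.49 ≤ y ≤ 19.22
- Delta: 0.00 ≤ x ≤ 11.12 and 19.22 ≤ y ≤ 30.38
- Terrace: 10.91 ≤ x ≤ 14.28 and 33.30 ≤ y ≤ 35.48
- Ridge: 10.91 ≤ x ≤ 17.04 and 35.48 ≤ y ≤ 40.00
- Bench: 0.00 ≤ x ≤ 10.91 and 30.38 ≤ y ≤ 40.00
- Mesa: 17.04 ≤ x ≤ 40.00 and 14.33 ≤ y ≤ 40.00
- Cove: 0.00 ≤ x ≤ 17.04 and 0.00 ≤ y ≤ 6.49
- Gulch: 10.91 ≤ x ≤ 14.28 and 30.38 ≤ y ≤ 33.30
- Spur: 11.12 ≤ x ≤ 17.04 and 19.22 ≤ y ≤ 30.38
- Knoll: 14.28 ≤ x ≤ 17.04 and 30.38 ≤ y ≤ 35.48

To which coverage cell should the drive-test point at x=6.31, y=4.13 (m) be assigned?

The point has x = 6.31 and y = 4.13.
Only Cove satisfies 0.00 ≤ x ≤ 17.04 and 0.00 ≤ y ≤ 6.49.

Cove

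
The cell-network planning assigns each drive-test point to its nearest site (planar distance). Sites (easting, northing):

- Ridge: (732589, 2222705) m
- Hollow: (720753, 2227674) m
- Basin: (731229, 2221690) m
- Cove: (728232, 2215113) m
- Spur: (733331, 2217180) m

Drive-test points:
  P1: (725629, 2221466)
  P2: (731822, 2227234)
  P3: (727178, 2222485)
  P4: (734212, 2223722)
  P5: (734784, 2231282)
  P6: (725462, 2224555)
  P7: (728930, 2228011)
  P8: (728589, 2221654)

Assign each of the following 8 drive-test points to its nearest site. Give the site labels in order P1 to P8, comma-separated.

Basin, Ridge, Basin, Ridge, Ridge, Hollow, Ridge, Basin

P1 → Basin (d²=31410176.00)
P2 → Ridge (d²=21100130.00)
P3 → Basin (d²=17042626.00)
P4 → Ridge (d²=3668418.00)
P5 → Ridge (d²=78382954.00)
P6 → Hollow (d²=31902842.00)
P7 → Ridge (d²=41541917.00)
P8 → Basin (d²=6970896.00)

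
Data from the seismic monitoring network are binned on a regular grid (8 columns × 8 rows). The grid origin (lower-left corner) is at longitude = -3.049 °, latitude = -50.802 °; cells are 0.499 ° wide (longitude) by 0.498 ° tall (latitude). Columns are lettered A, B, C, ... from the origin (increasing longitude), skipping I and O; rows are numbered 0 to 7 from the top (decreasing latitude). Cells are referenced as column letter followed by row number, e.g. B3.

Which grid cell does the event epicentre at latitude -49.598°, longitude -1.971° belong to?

Column index: ⌊(-1.971 − -3.049) / 0.499⌋ = ⌊2.160⌋ = 2 → column C
Row offset from origin: ⌊(-49.598 − -50.802) / 0.498⌋ = ⌊2.418⌋ = 2 → row 5 (counted from top)

C5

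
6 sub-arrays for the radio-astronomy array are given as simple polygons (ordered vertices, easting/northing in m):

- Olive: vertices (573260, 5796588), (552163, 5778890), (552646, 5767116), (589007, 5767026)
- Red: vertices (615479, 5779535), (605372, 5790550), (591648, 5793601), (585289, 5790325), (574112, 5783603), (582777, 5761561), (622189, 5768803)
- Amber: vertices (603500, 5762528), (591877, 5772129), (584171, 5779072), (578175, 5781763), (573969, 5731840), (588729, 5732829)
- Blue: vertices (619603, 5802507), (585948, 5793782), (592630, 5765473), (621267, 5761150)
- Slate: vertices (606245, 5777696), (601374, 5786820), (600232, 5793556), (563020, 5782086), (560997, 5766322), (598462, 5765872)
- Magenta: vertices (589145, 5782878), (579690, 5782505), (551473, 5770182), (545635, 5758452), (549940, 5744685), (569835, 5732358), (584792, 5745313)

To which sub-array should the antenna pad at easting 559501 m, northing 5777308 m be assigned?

Olive

Cast a ray rightward from (559501, 5777308). For each polygon, the edges (by vertex number in listed order) whose endpoints lie on opposite sides of northing = 5777308, where each meets that height, and whether that is right or left of the point:
Olive: 2–3 at easting≈552227.9 (left), 4–1 at easting≈583530.0 (right) → 1 crossing.
Red: 5–6 at easting≈576586.6 (right), 7–1 at easting≈616871.4 (right) → 2 crossings.
Amber: 2–3 at easting≈586128.9 (right), 4–5 at easting≈577799.7 (right) → 2 crossings.
Blue: 2–3 at easting≈589836.5 (right), 4–1 at easting≈620616.9 (right) → 2 crossings.
Slate: 4–5 at easting≈562406.8 (right), 6–1 at easting≈605989.6 (right) → 2 crossings.
Magenta: 2–3 at easting≈567790.0 (right), 7–1 at easting≈588499.6 (right) → 2 crossings.
Only Olive has an odd count, so the point is inside Olive.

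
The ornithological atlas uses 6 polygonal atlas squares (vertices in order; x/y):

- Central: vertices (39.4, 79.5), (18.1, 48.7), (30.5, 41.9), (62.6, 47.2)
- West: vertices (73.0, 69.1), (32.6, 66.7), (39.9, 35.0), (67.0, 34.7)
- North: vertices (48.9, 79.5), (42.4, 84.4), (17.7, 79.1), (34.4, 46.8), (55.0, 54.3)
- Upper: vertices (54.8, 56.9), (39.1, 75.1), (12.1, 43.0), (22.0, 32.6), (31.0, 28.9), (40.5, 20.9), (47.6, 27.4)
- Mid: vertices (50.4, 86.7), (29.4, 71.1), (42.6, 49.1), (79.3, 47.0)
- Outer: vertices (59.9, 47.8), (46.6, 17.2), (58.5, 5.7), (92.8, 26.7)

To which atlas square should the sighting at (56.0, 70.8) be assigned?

Mid

Cast a ray rightward from (56.0, 70.8). For each polygon, the edges (by vertex number in listed order) whose endpoints lie on opposite sides of y = 70.8, where each meets that height, and whether that is right or left of the point:
Central: 1–2 at x≈33.38 (left), 4–1 at x≈45.65 (left) → 0 crossings.
West: no edge straddles that height → 0 crossings.
North: 3–4 at x≈21.99 (left), 5–1 at x≈51.01 (left) → 0 crossings.
Upper: 1–2 at x≈42.81 (left), 2–3 at x≈35.48 (left) → 0 crossings.
Mid: 2–3 at x≈29.58 (left), 4–1 at x≈61.97 (right) → 1 crossing.
Outer: no edge straddles that height → 0 crossings.
Only Mid has an odd count, so the point is inside Mid.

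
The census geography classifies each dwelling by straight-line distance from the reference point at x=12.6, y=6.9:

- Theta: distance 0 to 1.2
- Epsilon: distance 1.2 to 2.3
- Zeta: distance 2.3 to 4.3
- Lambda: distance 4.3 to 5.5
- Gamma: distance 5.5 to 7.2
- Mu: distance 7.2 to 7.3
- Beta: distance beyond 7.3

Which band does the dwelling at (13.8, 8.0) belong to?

Distance = √((13.8−12.6)² + (8.0−6.9)²) = √(1.440 + 1.210) = 1.628.
1.2 ≤ 1.628 < 2.3 → Epsilon.

Epsilon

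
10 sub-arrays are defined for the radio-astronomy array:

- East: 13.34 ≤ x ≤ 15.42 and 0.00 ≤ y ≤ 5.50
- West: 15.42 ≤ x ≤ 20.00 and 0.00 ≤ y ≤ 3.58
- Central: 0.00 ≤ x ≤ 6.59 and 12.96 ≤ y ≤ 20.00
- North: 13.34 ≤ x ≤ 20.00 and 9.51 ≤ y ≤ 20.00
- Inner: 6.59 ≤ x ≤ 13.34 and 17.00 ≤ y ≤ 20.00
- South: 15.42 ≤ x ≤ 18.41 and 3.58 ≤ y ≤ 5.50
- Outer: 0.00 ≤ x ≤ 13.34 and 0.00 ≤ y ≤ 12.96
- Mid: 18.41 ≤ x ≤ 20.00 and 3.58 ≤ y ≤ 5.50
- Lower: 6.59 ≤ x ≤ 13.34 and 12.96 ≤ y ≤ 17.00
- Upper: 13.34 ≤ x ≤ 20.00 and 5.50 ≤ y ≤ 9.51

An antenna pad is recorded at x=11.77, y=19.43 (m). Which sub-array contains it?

The point has x = 11.77 and y = 19.43.
Only Inner satisfies 6.59 ≤ x ≤ 13.34 and 17.00 ≤ y ≤ 20.00.

Inner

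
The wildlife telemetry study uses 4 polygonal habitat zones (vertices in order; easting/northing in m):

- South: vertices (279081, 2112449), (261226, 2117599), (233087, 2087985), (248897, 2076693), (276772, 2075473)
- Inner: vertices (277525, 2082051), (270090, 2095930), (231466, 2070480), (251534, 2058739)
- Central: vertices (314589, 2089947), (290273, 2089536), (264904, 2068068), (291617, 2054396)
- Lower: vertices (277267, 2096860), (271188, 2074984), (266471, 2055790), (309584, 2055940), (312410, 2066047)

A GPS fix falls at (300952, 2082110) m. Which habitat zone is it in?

Central

Cast a ray rightward from (300952, 2082110). For each polygon, the edges (by vertex number in listed order) whose endpoints lie on opposite sides of northing = 2082110, where each meets that height, and whether that is right or left of the point:
South: 3–4 at easting≈241312.6 (left), 5–1 at easting≈277186.5 (left) → 0 crossings.
Inner: 1–2 at easting≈277493.4 (left), 2–3 at easting≈249116.2 (left) → 0 crossings.
Central: 2–3 at easting≈281497.6 (left), 4–1 at easting≈309525.0 (right) → 1 crossing.
Lower: 1–2 at easting≈273168.2 (left), 5–1 at easting≈294089.7 (left) → 0 crossings.
Only Central has an odd count, so the point is inside Central.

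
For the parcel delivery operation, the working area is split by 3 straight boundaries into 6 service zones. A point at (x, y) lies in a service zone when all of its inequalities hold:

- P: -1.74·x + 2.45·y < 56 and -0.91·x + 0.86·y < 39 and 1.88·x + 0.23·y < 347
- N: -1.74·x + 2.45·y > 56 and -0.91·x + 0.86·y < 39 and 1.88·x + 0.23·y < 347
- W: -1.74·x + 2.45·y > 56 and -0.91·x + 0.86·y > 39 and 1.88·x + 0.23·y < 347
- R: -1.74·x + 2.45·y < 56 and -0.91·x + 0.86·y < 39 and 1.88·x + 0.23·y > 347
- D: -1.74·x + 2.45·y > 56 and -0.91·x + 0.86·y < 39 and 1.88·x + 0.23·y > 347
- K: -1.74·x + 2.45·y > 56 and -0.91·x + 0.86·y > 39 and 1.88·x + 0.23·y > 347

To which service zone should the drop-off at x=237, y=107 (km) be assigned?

-1.74·237 + 2.45·107 = -150.230, which is < 56
-0.91·237 + 0.86·107 = -123.650, which is < 39
1.88·237 + 0.23·107 = 470.170, which is > 347
This sign pattern matches R.

R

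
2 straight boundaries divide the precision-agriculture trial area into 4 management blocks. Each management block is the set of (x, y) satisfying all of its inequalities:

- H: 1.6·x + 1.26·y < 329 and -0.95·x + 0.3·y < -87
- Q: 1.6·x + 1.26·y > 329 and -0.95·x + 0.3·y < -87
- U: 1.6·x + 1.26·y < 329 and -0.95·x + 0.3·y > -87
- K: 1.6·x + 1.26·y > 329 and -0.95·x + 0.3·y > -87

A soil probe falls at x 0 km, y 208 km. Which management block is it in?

1.6·0 + 1.26·208 = 262.080, which is < 329
-0.95·0 + 0.3·208 = 62.400, which is > -87
This sign pattern matches U.

U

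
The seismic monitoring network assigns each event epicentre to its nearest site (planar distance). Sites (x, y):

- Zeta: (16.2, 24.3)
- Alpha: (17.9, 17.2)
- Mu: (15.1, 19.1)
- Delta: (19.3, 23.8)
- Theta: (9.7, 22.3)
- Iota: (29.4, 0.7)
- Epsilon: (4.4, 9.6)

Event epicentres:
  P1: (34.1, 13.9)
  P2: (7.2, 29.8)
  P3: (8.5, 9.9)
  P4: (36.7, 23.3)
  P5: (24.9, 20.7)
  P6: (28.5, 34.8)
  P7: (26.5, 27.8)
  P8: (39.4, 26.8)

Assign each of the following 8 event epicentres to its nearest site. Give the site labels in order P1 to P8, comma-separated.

Iota, Theta, Epsilon, Delta, Delta, Delta, Delta, Delta

P1 → Iota (d²=196.33)
P2 → Theta (d²=62.50)
P3 → Epsilon (d²=16.90)
P4 → Delta (d²=303.01)
P5 → Delta (d²=40.97)
P6 → Delta (d²=205.64)
P7 → Delta (d²=67.84)
P8 → Delta (d²=413.01)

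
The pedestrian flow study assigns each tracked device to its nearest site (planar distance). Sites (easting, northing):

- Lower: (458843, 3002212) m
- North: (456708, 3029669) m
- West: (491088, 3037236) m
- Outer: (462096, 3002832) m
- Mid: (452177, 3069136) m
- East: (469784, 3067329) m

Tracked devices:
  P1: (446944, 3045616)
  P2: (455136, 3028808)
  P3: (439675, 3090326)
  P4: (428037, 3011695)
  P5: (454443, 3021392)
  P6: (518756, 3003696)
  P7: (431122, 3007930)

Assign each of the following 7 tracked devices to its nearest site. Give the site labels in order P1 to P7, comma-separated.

North, North, Mid, Lower, North, West, Lower

P1 → North (d²=349642505.00)
P2 → North (d²=3212505.00)
P3 → Mid (d²=605316104.00)
P4 → Lower (d²=1038936925.00)
P5 → North (d²=73638954.00)
P6 → West (d²=1890449824.00)
P7 → Lower (d²=801149365.00)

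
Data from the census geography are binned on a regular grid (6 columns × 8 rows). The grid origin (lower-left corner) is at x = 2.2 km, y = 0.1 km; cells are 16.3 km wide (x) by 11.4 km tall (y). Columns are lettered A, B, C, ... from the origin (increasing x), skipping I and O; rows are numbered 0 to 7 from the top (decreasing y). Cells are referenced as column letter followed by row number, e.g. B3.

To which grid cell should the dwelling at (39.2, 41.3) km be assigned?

C4

Column index: ⌊(39.2 − 2.2) / 16.3⌋ = ⌊2.270⌋ = 2 → column C
Row offset from origin: ⌊(41.3 − 0.1) / 11.4⌋ = ⌊3.614⌋ = 3 → row 4 (counted from top)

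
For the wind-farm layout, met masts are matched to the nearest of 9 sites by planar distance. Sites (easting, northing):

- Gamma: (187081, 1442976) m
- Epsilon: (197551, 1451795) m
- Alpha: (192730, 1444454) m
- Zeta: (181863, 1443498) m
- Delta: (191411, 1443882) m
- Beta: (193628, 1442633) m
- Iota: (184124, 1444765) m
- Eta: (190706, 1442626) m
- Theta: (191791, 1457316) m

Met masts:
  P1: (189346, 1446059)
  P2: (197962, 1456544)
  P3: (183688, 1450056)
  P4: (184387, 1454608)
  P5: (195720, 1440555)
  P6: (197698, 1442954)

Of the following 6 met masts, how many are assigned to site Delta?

1

P1 → Delta
P2 → Epsilon
P3 → Iota
P4 → Theta
P5 → Beta
P6 → Beta
1 of the 6 goes to Delta.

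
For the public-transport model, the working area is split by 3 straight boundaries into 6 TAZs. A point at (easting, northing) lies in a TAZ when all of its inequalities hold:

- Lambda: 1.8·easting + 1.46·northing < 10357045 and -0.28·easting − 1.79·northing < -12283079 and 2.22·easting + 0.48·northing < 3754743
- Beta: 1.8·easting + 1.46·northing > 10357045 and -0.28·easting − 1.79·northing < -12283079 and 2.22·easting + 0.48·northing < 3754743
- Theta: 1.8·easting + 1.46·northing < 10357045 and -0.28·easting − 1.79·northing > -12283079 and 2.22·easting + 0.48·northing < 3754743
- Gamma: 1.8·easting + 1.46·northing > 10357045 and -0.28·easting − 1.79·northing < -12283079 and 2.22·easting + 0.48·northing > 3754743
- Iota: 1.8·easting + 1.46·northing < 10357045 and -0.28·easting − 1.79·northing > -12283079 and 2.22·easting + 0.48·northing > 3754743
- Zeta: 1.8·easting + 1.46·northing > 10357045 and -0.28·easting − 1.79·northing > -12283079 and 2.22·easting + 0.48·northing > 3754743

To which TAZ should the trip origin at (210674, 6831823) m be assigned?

Lambda

1.8·210674 + 1.46·6831823 = 10353674.780, which is < 10357045
-0.28·210674 − 1.79·6831823 = -12287951.890, which is < -12283079
2.22·210674 + 0.48·6831823 = 3746971.320, which is < 3754743
This sign pattern matches Lambda.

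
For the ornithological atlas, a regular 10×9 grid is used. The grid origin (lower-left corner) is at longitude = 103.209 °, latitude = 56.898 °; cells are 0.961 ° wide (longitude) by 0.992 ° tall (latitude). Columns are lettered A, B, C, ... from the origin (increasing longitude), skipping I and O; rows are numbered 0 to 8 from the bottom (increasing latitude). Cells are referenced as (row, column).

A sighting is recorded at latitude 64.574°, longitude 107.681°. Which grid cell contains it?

(7, E)

Column index: ⌊(107.681 − 103.209) / 0.961⌋ = ⌊4.653⌋ = 4 → column E
Row offset from origin: ⌊(64.574 − 56.898) / 0.992⌋ = ⌊7.738⌋ = 7 → row 7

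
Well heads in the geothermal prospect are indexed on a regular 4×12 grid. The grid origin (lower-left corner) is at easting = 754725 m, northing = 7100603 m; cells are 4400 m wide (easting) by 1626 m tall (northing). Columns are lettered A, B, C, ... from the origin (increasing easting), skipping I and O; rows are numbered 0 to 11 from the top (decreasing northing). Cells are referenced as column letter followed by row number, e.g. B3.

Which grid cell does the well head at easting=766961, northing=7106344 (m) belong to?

C8

Column index: ⌊(766961 − 754725) / 4400⌋ = ⌊2.781⌋ = 2 → column C
Row offset from origin: ⌊(7106344 − 7100603) / 1626⌋ = ⌊3.531⌋ = 3 → row 8 (counted from top)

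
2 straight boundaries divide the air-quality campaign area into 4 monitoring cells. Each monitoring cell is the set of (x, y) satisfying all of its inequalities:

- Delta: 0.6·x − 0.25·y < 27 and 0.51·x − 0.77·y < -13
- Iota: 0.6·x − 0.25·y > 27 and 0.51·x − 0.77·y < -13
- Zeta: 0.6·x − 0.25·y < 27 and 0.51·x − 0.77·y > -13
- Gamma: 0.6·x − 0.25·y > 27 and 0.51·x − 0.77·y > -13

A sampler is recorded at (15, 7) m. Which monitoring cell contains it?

0.6·15 − 0.25·7 = 7.250, which is < 27
0.51·15 − 0.77·7 = 2.260, which is > -13
This sign pattern matches Zeta.

Zeta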